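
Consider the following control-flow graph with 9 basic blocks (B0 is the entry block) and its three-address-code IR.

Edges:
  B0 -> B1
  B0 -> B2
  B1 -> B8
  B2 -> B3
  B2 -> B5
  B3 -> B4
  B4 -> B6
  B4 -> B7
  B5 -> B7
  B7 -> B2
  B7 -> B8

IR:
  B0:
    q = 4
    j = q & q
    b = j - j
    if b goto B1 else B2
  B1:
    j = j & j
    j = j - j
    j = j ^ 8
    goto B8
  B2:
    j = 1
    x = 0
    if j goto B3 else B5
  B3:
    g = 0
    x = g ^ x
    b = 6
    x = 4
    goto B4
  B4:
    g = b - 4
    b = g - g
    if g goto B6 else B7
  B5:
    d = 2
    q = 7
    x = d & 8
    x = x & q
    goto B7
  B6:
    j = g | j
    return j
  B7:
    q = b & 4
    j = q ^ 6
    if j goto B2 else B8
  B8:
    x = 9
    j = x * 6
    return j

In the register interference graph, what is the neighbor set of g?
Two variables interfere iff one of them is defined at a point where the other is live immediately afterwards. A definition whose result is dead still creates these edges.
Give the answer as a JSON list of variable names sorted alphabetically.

Answer: ["b", "j", "x"]

Derivation:
Block summaries:
  B0 def {b,j,q} use ∅
  B1 def {j} use {j}
  B2 def {j,x} use ∅
  B3 def {b,g,x} use {x}
  B4 def {b,g} use {b}
  B5 def {d,q,x} use ∅
  B6 def {j} use {g,j}
  B7 def {j,q} use {b}
  B8 def {j,x} use ∅

Liveness:
  B0 li=∅ lo={b,j}
  B1 li={j} lo=∅
  B2 li={b} lo={b,j,x}
  B3 li={j,x} lo={b,j}
  B4 li={b,j} lo={b,g,j}
  B5 li={b} lo={b}
  B6 li={g,j} lo=∅
  B7 li={b} lo={b}
  B8 li=∅ lo=∅

Interference:
  b — {d,g,j,q,x}
  d — {b,q}
  g — {b,j,x}
  j — {b,g,x}
  q — {b,d,x}
  x — {b,g,j,q}

N(g) = ["b", "j", "x"]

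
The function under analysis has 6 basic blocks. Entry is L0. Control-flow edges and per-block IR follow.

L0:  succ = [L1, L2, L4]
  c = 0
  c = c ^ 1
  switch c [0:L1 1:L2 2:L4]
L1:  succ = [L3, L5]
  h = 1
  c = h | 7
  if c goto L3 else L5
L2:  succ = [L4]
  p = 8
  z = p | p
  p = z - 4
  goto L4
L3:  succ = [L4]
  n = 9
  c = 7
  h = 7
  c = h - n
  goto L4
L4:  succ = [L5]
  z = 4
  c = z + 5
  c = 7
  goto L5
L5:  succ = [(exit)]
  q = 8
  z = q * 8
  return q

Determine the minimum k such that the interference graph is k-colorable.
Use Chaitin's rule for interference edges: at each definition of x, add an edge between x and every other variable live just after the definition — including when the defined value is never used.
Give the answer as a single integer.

Answer: 2

Analysis:
Block summaries:
  L0: {c} / ∅
  L1: {c,h} / ∅
  L2: {p,z} / ∅
  L3: {c,h,n} / ∅
  L4: {c,z} / ∅
  L5: {q,z} / ∅

Liveness:
  live L0: ∅→∅
  live L1: ∅→∅
  live L2: ∅→∅
  live L3: ∅→∅
  live L4: ∅→∅
  live L5: ∅→∅

Conflict graph:
  c↔{n}
  h↔{n}
  n↔{c,h}
  p↔∅
  q↔{z}
  z↔{q}

Colouring:
  lower bound: {c,n} mutually conflict ⇒ χ ≥ 2
  2-colouring: c0={n,p,q}  c1={c,h,z}
  χ = 2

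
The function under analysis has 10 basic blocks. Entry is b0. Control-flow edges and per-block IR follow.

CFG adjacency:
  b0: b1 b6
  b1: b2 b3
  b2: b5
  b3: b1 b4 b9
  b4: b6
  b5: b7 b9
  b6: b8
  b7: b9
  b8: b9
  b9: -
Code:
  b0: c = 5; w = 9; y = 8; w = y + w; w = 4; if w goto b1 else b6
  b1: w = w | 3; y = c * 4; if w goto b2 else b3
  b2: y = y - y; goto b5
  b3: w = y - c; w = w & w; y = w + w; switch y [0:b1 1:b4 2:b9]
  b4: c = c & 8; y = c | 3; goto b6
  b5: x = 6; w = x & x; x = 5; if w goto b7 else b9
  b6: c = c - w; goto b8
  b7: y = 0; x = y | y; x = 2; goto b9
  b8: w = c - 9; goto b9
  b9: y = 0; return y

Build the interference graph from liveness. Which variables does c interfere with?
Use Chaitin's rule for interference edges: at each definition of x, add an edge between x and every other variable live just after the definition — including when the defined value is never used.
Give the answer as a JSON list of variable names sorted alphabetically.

Answer: ["w", "y"]

Working:
def/use:
  b0: def={c,w,y} ue=∅
  b1: def={w,y} ue={c,w}
  b2: def={y} ue={y}
  b3: def={w,y} ue={c,y}
  b4: def={c,y} ue={c}
  b5: def={w,x} ue=∅
  b6: def={c} ue={c,w}
  b7: def={x,y} ue=∅
  b8: def={w} ue={c}
  b9: def={y} ue=∅

Live sets:
  b0: in=∅ out={c,w}
  b1: in={c,w} out={c,y}
  b2: in={y} out=∅
  b3: in={c,y} out={c,w}
  b4: in={c,w} out={c,w}
  b5: in=∅ out=∅
  b6: in={c,w} out={c}
  b7: in=∅ out=∅
  b8: in={c} out=∅
  b9: in=∅ out=∅

Conflict graph:
  c — {w,y}
  w — {c,x,y}
  x — {w}
  y — {c,w}

N(c) = ["w", "y"]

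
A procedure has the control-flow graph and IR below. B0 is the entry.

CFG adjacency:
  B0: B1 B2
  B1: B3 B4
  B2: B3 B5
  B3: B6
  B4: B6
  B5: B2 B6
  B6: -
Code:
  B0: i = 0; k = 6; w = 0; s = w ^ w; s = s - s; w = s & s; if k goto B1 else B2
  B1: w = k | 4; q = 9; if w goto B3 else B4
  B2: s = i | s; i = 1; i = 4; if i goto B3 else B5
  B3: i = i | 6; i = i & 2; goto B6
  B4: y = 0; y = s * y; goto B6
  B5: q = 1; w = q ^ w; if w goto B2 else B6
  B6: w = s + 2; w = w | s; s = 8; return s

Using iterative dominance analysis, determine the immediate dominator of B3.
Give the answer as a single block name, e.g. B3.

idom tree: B1←B0 B2←B0 B3←B0 B4←B1 B5←B2 B6←B0
Dom∩ at merges:
  B2: preds {B0,B5}: {B0} ∩ {B0,B2,B5} = {B0}; idom=B0
  B3: preds {B1,B2}: {B0,B1} ∩ {B0,B2} = {B0}; idom=B0
  B6: preds {B3,B4,B5}: {B0,B3} ∩ {B0,B1,B4} ∩ {B0,B2,B5} = {B0}; idom=B0

idom(B3) = B0

Answer: B0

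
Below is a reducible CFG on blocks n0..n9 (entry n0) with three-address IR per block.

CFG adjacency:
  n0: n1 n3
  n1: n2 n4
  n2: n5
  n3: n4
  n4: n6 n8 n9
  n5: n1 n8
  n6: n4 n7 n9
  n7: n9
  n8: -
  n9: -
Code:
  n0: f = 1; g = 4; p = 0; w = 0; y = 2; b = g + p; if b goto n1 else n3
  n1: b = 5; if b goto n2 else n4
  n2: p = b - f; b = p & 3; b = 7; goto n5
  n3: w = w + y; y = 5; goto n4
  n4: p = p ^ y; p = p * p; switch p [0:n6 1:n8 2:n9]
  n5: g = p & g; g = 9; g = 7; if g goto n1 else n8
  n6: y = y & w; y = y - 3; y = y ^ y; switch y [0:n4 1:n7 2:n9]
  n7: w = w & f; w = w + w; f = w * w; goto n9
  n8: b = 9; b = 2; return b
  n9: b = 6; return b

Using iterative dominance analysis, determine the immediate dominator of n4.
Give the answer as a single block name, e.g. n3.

Answer: n0

Analysis:
idom tree: n1←n0 n2←n1 n3←n0 n4←n0 n5←n2 n6←n4 n7←n6 n8←n0 n9←n4
Dom at joins:
  n1: preds {n0,n5}: {n0} ∩ {n0,n1,n2,n5} = {n0}; idom=n0
  n4: preds {n1,n3,n6}: {n0,n1} ∩ {n0,n3} ∩ {n0,n4,n6} = {n0}; idom=n0
  n8: preds {n4,n5}: {n0,n4} ∩ {n0,n1,n2,n5} = {n0}; idom=n0
  n9: preds {n4,n6,n7}: {n0,n4} ∩ {n0,n4,n6} ∩ {n0,n4,n6,n7} = {n0,n4}; idom=n4

idom(n4) = n0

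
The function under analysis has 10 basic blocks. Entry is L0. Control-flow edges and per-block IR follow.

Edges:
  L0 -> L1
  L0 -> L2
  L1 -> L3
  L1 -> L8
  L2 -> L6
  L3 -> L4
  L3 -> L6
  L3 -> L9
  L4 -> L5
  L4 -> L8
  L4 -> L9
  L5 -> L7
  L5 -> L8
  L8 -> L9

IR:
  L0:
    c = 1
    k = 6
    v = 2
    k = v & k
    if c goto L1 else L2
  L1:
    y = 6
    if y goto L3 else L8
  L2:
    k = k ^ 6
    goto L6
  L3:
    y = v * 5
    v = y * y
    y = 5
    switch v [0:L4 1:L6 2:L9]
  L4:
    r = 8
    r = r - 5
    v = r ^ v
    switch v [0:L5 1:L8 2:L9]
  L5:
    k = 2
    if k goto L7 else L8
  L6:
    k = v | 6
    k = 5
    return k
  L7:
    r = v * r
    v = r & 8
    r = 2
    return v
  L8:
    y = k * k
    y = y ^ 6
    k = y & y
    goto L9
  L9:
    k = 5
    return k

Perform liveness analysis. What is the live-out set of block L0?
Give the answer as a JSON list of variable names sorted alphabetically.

Per-block:
  L0: {c,k,v} / ∅
  L1: {y} / ∅
  L2: {k} / {k}
  L3: {v,y} / {v}
  L4: {r,v} / {v}
  L5: {k} / ∅
  L6: {k} / {v}
  L7: {r,v} / {r,v}
  L8: {k,y} / {k}
  L9: {k} / ∅

Live sets:
  L0 li=∅ lo={k,v}
  L1 li={k,v} lo={k,v}
  L2 li={k,v} lo={v}
  L3 li={k,v} lo={k,v}
  L4 li={k,v} lo={k,r,v}
  L5 li={r,v} lo={k,r,v}
  L6 li={v} lo=∅
  L7 li={r,v} lo=∅
  L8 li={k} lo=∅
  L9 li=∅ lo=∅

live-out(L0) = ["k", "v"]

Answer: ["k", "v"]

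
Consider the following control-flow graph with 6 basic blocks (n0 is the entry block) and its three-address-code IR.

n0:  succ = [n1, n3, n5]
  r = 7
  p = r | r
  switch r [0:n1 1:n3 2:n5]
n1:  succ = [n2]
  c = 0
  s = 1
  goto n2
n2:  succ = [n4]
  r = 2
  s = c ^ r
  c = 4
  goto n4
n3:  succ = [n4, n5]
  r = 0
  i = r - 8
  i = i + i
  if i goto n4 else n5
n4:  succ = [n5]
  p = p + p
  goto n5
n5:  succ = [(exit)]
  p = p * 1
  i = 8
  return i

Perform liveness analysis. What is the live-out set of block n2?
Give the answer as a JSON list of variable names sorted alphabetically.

Answer: ["p"]

Analysis:
Per-block:
  n0: def={p,r} ue=∅
  n1: def={c,s} ue=∅
  n2: def={c,r,s} ue={c}
  n3: def={i,r} ue=∅
  n4: def={p} ue={p}
  n5: def={i,p} ue={p}

Live sets:
  n0: in=∅ out={p}
  n1: in={p} out={c,p}
  n2: in={c,p} out={p}
  n3: in={p} out={p}
  n4: in={p} out={p}
  n5: in={p} out=∅

live-out(n2) = ["p"]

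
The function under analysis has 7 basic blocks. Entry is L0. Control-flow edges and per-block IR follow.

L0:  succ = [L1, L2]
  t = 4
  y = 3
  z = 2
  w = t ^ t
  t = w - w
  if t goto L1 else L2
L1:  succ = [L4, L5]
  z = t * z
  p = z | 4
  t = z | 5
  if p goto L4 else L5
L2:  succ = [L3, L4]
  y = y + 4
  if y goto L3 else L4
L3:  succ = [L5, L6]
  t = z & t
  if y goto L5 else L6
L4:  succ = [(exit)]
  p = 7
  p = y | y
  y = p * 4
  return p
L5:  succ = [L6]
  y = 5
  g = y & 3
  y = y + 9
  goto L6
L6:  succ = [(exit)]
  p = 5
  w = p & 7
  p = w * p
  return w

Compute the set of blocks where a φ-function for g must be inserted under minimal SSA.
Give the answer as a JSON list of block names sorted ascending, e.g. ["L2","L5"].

Answer: ["L6"]

Working:
idom tree: L1←L0 L2←L0 L3←L2 L4←L0 L5←L0 L6←L0
Dom at joins:
  L4: preds {L1,L2}: {L0,L1} ∩ {L0,L2} = {L0}; idom=L0
  L5: preds {L1,L3}: {L0,L1} ∩ {L0,L2,L3} = {L0}; idom=L0
  L6: preds {L3,L5}: {L0,L2,L3} ∩ {L0,L5} = {L0}; idom=L0

DF derivation:
  L4←L1: walk L1 to L0
  L4←L2: walk L2 to L0
  L5←L1: walk L1 to L0
  L5←L3: walk L3→L2 to L0
  L6←L3: walk L3→L2 to L0
  L6←L5: walk L5 to L0
  L0: DF=∅
  L1: DF={L4,L5}
  L2: DF={L4,L5,L6}
  L3: DF={L5,L6}
  L4: DF=∅
  L5: DF={L6}
  L6: DF=∅

φ for g: defs {L5}
  DF⁺ = {L6}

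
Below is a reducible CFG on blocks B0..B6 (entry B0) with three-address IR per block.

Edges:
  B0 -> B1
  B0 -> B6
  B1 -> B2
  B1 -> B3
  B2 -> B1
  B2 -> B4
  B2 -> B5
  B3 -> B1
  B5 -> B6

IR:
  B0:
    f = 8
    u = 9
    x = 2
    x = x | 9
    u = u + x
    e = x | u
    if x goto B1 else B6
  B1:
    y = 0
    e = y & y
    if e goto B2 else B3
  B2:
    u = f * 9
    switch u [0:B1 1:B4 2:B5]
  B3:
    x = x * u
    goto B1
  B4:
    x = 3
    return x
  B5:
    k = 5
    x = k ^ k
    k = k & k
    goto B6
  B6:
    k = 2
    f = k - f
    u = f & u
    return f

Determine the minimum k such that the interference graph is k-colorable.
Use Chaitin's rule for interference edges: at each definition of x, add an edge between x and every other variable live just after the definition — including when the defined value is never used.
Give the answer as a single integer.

Answer: 4

Working:
Block summaries:
  B0: def={e,f,u,x} ue=∅
  B1: def={e,y} ue=∅
  B2: def={u} ue={f}
  B3: def={x} ue={u,x}
  B4: def={x} ue=∅
  B5: def={k,x} ue=∅
  B6: def={f,k,u} ue={f,u}

Liveness:
  B0: in=∅ out={f,u,x}
  B1: in={f,u,x} out={f,u,x}
  B2: in={f,x} out={f,u,x}
  B3: in={f,u,x} out={f,u,x}
  B4: in=∅ out=∅
  B5: in={f,u} out={f,u}
  B6: in={f,u} out=∅

Interfere edges:
  e — {f,u,x}
  f — {e,k,u,x,y}
  k — {f,u,x}
  u — {e,f,k,x,y}
  x — {e,f,k,u,y}
  y — {f,u,x}

Colouring:
  clique {e,f,u,x} ⇒ need ≥ 4
  4-colouring: R0={f}  R1={u}  R2={x}  R3={e,k,y}
  χ = 4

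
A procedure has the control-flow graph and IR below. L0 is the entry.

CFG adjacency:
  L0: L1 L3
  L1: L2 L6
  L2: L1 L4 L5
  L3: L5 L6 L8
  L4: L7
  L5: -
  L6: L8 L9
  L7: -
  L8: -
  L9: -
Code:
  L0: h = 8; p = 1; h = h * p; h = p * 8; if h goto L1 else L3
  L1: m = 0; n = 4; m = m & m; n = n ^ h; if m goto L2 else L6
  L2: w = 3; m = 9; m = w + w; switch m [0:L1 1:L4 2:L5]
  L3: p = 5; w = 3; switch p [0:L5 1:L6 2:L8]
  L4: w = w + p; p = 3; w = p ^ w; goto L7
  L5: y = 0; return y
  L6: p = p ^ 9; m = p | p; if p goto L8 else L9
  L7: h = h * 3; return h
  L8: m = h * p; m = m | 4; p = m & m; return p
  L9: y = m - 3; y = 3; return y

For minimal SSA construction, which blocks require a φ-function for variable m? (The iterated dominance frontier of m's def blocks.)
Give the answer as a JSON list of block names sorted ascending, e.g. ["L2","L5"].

idom tree: L1←L0 L2←L1 L3←L0 L4←L2 L5←L0 L6←L0 L7←L4 L8←L0 L9←L6
Dom at joins:
  L1: preds {L0,L2}: {L0} ∩ {L0,L1,L2} = {L0}; idom=L0
  L5: preds {L2,L3}: {L0,L1,L2} ∩ {L0,L3} = {L0}; idom=L0
  L6: preds {L1,L3}: {L0,L1} ∩ {L0,L3} = {L0}; idom=L0
  L8: preds {L3,L6}: {L0,L3} ∩ {L0,L6} = {L0}; idom=L0

Frontier:
  join L1 pred L0: · stop@L0
  join L1 pred L2: L2→L1 stop@L0
  join L5 pred L2: L2→L1 stop@L0
  join L5 pred L3: L3 stop@L0
  join L6 pred L1: L1 stop@L0
  join L6 pred L3: L3 stop@L0
  join L8 pred L3: L3 stop@L0
  join L8 pred L6: L6 stop@L0
  L0: DF=∅
  L1: DF={L1,L5,L6}
  L2: DF={L1,L5}
  L3: DF={L5,L6,L8}
  L4: DF=∅
  L5: DF=∅
  L6: DF={L8}
  L7: DF=∅
  L8: DF=∅
  L9: DF=∅

φ for m: defs {L1,L2,L6,L8}
  DF⁺ = {L1,L5,L6,L8}

Answer: ["L1", "L5", "L6", "L8"]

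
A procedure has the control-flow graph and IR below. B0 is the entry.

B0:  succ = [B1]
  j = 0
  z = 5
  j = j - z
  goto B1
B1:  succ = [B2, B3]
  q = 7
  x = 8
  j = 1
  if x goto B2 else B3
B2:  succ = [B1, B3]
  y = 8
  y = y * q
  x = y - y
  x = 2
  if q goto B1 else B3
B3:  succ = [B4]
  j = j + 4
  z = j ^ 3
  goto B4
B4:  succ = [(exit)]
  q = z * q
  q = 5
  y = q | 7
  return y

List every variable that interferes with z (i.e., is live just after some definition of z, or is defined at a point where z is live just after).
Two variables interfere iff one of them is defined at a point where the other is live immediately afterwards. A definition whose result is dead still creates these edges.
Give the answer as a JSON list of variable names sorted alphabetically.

def/use:
  B0: {j,z} / ∅
  B1: {j,q,x} / ∅
  B2: {x,y} / {q}
  B3: {j,z} / {j}
  B4: {q,y} / {q,z}

Live sets:
  B0: in=∅ out=∅
  B1: in=∅ out={j,q}
  B2: in={j,q} out={j,q}
  B3: in={j,q} out={q,z}
  B4: in={q,z} out=∅

Conflict graph:
  j — {q,x,y,z}
  q — {j,x,y,z}
  x — {j,q}
  y — {j,q}
  z — {j,q}

N(z) = ["j", "q"]

Answer: ["j", "q"]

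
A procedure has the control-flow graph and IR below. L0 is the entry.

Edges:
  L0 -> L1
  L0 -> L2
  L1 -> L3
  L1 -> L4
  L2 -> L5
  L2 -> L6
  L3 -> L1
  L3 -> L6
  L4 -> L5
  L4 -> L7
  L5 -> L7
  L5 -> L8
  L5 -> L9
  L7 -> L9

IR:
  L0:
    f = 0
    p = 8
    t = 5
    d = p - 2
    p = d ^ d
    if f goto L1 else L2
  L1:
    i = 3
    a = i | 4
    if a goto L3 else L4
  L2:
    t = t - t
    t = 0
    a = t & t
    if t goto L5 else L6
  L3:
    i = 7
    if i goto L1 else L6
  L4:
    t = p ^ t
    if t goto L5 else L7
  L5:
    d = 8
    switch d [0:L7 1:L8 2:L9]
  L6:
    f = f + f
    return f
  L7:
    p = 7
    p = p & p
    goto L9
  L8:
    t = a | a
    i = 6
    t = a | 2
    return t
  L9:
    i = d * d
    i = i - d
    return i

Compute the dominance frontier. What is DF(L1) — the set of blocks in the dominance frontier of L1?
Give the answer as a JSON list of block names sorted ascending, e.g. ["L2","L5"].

Answer: ["L1", "L5", "L6", "L7"]

Working:
idom tree: L1←L0 L2←L0 L3←L1 L4←L1 L5←L0 L6←L0 L7←L0 L8←L5 L9←L0
Dom at joins:
  L1: preds {L0,L3}: {L0} ∩ {L0,L1,L3} = {L0}; idom=L0
  L5: preds {L2,L4}: {L0,L2} ∩ {L0,L1,L4} = {L0}; idom=L0
  L6: preds {L2,L3}: {L0,L2} ∩ {L0,L1,L3} = {L0}; idom=L0
  L7: preds {L4,L5}: {L0,L1,L4} ∩ {L0,L5} = {L0}; idom=L0
  L9: preds {L5,L7}: {L0,L5} ∩ {L0,L7} = {L0}; idom=L0

Frontier:
  L1←L0: walk · to L0
  L1←L3: walk L3→L1 to L0
  L5←L2: walk L2 to L0
  L5←L4: walk L4→L1 to L0
  L6←L2: walk L2 to L0
  L6←L3: walk L3→L1 to L0
  L7←L4: walk L4→L1 to L0
  L7←L5: walk L5 to L0
  L9←L5: walk L5 to L0
  L9←L7: walk L7 to L0
  L0 → ∅
  L1 → {L1,L5,L6,L7}
  L2 → {L5,L6}
  L3 → {L1,L6}
  L4 → {L5,L7}
  L5 → {L7,L9}
  L6 → ∅
  L7 → {L9}
  L8 → ∅
  L9 → ∅

DF(L1) = ["L1", "L5", "L6", "L7"]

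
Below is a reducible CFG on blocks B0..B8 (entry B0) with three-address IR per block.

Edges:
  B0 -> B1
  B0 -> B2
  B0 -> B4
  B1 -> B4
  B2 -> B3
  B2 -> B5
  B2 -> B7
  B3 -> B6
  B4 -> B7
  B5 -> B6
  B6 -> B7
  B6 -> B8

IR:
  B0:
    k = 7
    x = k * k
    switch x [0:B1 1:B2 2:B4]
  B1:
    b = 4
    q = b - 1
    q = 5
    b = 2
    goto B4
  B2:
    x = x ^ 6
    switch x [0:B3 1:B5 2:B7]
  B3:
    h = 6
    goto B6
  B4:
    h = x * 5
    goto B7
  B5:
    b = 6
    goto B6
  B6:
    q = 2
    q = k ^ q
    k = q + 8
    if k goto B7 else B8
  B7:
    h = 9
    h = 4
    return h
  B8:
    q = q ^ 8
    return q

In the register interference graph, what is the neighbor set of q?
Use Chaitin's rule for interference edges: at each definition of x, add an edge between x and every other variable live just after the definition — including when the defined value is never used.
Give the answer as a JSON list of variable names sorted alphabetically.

Answer: ["k", "x"]

Working:
def/use:
  B0 def {k,x} use ∅
  B1 def {b,q} use ∅
  B2 def {x} use {x}
  B3 def {h} use ∅
  B4 def {h} use {x}
  B5 def {b} use ∅
  B6 def {k,q} use {k}
  B7 def {h} use ∅
  B8 def {q} use {q}

Backward fixpoint:
  live B0: ∅→{k,x}
  live B1: {x}→{x}
  live B2: {k,x}→{k}
  live B3: {k}→{k}
  live B4: {x}→∅
  live B5: {k}→{k}
  live B6: {k}→{q}
  live B7: ∅→∅
  live B8: {q}→∅

Conflict graph:
  b — {k,x}
  h — {k}
  k — {b,h,q,x}
  q — {k,x}
  x — {b,k,q}

N(q) = ["k", "x"]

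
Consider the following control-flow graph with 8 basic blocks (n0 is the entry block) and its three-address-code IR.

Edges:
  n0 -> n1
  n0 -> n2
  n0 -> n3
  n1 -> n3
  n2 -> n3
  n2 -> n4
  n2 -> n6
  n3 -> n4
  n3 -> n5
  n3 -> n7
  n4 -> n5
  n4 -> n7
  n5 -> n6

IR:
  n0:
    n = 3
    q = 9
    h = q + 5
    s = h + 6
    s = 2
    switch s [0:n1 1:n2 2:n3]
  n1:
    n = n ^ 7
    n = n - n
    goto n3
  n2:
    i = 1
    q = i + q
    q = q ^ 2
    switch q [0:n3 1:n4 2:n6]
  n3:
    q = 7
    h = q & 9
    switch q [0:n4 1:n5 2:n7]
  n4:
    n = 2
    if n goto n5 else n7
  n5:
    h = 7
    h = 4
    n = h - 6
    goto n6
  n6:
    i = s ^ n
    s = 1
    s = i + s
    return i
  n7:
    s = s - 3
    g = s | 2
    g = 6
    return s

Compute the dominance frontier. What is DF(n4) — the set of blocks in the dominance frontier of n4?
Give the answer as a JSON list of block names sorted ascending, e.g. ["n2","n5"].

idom tree: n1←n0 n2←n0 n3←n0 n4←n0 n5←n0 n6←n0 n7←n0
Dom at joins:
  n3: preds {n0,n1,n2}: {n0} ∩ {n0,n1} ∩ {n0,n2} = {n0}; idom=n0
  n4: preds {n2,n3}: {n0,n2} ∩ {n0,n3} = {n0}; idom=n0
  n5: preds {n3,n4}: {n0,n3} ∩ {n0,n4} = {n0}; idom=n0
  n6: preds {n2,n5}: {n0,n2} ∩ {n0,n5} = {n0}; idom=n0
  n7: preds {n3,n4}: {n0,n3} ∩ {n0,n4} = {n0}; idom=n0

DF walk-up:
  join n3 pred n0: · stop@n0
  join n3 pred n1: n1 stop@n0
  join n3 pred n2: n2 stop@n0
  join n4 pred n2: n2 stop@n0
  join n4 pred n3: n3 stop@n0
  join n5 pred n3: n3 stop@n0
  join n5 pred n4: n4 stop@n0
  join n6 pred n2: n2 stop@n0
  join n6 pred n5: n5 stop@n0
  join n7 pred n3: n3 stop@n0
  join n7 pred n4: n4 stop@n0
  n0: DF=∅
  n1: DF={n3}
  n2: DF={n3,n4,n6}
  n3: DF={n4,n5,n7}
  n4: DF={n5,n7}
  n5: DF={n6}
  n6: DF=∅
  n7: DF=∅

DF(n4) = ["n5", "n7"]

Answer: ["n5", "n7"]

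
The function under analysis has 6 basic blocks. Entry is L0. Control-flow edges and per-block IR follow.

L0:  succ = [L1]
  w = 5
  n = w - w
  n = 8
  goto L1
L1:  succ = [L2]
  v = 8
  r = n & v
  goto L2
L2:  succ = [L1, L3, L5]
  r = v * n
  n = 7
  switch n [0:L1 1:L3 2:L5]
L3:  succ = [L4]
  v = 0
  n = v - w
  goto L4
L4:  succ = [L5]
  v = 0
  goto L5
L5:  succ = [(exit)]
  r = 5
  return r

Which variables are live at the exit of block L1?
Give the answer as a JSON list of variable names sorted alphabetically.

def/use:
  L0: {n,w} / ∅
  L1: {r,v} / {n}
  L2: {n,r} / {n,v}
  L3: {n,v} / {w}
  L4: {v} / ∅
  L5: {r} / ∅

Liveness:
  L0: in=∅ out={n,w}
  L1: in={n,w} out={n,v,w}
  L2: in={n,v,w} out={n,w}
  L3: in={w} out=∅
  L4: in=∅ out=∅
  L5: in=∅ out=∅

live-out(L1) = ["n", "v", "w"]

Answer: ["n", "v", "w"]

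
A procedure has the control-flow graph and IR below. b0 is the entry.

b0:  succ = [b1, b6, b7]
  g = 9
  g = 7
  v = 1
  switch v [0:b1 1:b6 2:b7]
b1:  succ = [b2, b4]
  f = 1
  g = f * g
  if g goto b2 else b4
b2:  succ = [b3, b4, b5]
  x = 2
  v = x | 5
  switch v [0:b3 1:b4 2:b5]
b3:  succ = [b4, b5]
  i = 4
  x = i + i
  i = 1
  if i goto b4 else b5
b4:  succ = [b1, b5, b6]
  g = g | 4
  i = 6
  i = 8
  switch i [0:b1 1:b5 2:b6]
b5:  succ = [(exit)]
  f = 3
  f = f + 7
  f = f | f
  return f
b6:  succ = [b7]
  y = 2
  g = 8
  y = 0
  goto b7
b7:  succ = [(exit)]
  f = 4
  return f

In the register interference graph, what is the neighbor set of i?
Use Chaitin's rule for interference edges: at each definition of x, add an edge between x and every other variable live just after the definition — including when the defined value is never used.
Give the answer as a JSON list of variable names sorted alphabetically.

Answer: ["g"]

Derivation:
Per-block:
  b0: def={g,v} ue=∅
  b1: def={f,g} ue={g}
  b2: def={v,x} ue=∅
  b3: def={i,x} ue=∅
  b4: def={g,i} ue={g}
  b5: def={f} ue=∅
  b6: def={g,y} ue=∅
  b7: def={f} ue=∅

Backward fixpoint:
  live b0: ∅→{g}
  live b1: {g}→{g}
  live b2: {g}→{g}
  live b3: {g}→{g}
  live b4: {g}→{g}
  live b5: ∅→∅
  live b6: ∅→∅
  live b7: ∅→∅

Conflict graph:
  f↔{g}
  g↔{f,i,v,x}
  i↔{g}
  v↔{g}
  x↔{g}
  y↔∅

N(i) = ["g"]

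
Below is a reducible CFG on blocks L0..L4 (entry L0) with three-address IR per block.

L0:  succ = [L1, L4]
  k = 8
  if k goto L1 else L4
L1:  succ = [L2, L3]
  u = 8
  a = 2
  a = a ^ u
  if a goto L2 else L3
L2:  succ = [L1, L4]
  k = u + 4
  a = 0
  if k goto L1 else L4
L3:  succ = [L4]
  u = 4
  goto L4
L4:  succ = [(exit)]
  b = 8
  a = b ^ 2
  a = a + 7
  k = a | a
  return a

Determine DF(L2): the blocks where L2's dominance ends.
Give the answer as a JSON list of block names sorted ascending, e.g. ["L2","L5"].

Answer: ["L1", "L4"]

Working:
idom tree: L1←L0 L2←L1 L3←L1 L4←L0
Join-block Dom:
  L1: preds {L0,L2}: {L0} ∩ {L0,L1,L2} = {L0}; idom=L0
  L4: preds {L0,L2,L3}: {L0} ∩ {L0,L1,L2} ∩ {L0,L1,L3} = {L0}; idom=L0

DF walk-up:
  L1←L0: walk · to L0
  L1←L2: walk L2→L1 to L0
  L4←L0: walk · to L0
  L4←L2: walk L2→L1 to L0
  L4←L3: walk L3→L1 to L0
  L0: DF=∅
  L1: DF={L1,L4}
  L2: DF={L1,L4}
  L3: DF={L4}
  L4: DF=∅

DF(L2) = ["L1", "L4"]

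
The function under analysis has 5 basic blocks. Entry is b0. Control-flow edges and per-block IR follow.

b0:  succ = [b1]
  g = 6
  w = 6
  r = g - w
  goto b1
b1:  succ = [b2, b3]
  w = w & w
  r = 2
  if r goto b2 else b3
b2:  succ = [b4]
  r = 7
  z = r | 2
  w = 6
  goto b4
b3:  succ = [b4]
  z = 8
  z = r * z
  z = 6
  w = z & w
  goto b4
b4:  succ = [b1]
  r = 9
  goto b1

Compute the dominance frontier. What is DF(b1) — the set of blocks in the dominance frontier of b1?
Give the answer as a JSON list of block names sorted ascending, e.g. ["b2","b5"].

idom tree: b1←b0 b2←b1 b3←b1 b4←b1
Join-block Dom:
  b1: preds {b0,b4}: {b0} ∩ {b0,b1,b4} = {b0}; idom=b0
  b4: preds {b2,b3}: {b0,b1,b2} ∩ {b0,b1,b3} = {b0,b1}; idom=b1

DF walk-up:
  b1←b0: walk · to b0
  b1←b4: walk b4→b1 to b0
  b4←b2: walk b2 to b1
  b4←b3: walk b3 to b1
  DF(b0)=∅
  DF(b1)={b1}
  DF(b2)={b4}
  DF(b3)={b4}
  DF(b4)={b1}

DF(b1) = ["b1"]

Answer: ["b1"]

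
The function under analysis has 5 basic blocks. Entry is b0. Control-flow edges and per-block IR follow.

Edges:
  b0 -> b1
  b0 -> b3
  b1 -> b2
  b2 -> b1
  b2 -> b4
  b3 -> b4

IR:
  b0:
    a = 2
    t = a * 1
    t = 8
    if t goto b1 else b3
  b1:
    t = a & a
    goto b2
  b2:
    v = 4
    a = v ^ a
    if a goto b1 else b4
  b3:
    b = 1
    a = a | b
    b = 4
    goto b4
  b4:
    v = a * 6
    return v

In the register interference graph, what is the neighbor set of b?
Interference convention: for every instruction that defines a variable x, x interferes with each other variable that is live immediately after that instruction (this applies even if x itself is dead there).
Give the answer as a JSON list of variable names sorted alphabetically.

Answer: ["a"]

Working:
Per-block:
  b0 def {a,t} use ∅
  b1 def {t} use {a}
  b2 def {a,v} use {a}
  b3 def {a,b} use {a}
  b4 def {v} use {a}

Liveness:
  b0 li=∅ lo={a}
  b1 li={a} lo={a}
  b2 li={a} lo={a}
  b3 li={a} lo={a}
  b4 li={a} lo=∅

Conflict graph:
  a — {b,t,v}
  b — {a}
  t — {a}
  v — {a}

N(b) = ["a"]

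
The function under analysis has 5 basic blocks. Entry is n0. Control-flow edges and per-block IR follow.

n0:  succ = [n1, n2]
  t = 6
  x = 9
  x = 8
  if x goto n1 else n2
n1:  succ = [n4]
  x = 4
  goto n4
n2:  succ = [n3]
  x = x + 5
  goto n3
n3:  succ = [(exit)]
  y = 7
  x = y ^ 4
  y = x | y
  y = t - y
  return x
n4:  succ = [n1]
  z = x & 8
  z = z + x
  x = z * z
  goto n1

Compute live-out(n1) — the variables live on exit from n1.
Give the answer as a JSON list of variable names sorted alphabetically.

Answer: ["x"]

Analysis:
def/use:
  n0 def {t,x} use ∅
  n1 def {x} use ∅
  n2 def {x} use {x}
  n3 def {x,y} use {t}
  n4 def {x,z} use {x}

Liveness:
  n0 li=∅ lo={t,x}
  n1 li=∅ lo={x}
  n2 li={t,x} lo={t}
  n3 li={t} lo=∅
  n4 li={x} lo=∅

live-out(n1) = ["x"]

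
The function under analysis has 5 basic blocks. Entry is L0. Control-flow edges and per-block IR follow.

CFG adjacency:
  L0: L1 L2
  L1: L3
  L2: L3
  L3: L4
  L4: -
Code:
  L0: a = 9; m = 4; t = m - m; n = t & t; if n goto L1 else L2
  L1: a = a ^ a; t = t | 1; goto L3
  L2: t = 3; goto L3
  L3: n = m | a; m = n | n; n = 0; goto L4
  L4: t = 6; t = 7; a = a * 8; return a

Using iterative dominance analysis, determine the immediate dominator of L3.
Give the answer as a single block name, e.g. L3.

idom tree: L1←L0 L2←L0 L3←L0 L4←L3
Join-block Dom:
  L3: preds {L1,L2}: {L0,L1} ∩ {L0,L2} = {L0}; idom=L0

idom(L3) = L0

Answer: L0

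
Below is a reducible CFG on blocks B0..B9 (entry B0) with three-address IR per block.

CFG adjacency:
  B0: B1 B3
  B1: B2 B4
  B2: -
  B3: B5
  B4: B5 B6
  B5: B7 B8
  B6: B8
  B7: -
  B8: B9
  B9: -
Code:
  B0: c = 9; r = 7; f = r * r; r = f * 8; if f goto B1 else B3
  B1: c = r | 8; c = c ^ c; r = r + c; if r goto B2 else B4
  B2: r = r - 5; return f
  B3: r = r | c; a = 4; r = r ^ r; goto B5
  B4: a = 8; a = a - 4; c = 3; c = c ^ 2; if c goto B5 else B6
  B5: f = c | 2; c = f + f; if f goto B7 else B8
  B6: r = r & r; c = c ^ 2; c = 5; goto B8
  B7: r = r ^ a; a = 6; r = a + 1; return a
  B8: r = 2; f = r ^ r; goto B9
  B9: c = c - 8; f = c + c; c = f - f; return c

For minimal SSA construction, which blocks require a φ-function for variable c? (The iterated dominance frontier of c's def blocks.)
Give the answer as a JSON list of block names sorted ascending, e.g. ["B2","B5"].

Answer: ["B5", "B8"]

Derivation:
idom tree: B1←B0 B2←B1 B3←B0 B4←B1 B5←B0 B6←B4 B7←B5 B8←B0 B9←B8
Dom∩ at merges:
  B5: preds {B3,B4}: {B0,B3} ∩ {B0,B1,B4} = {B0}; idom=B0
  B8: preds {B5,B6}: {B0,B5} ∩ {B0,B1,B4,B6} = {B0}; idom=B0

Frontier:
  join B5 pred B3: B3 stop@B0
  join B5 pred B4: B4→B1 stop@B0
  join B8 pred B5: B5 stop@B0
  join B8 pred B6: B6→B4→B1 stop@B0
  DF(B0)=∅
  DF(B1)={B5,B8}
  DF(B2)=∅
  DF(B3)={B5}
  DF(B4)={B5,B8}
  DF(B5)={B8}
  DF(B6)={B8}
  DF(B7)=∅
  DF(B8)=∅
  DF(B9)=∅

φ for c: defs {B0,B1,B4,B5,B6,B9}
  DF⁺ = {B5,B8}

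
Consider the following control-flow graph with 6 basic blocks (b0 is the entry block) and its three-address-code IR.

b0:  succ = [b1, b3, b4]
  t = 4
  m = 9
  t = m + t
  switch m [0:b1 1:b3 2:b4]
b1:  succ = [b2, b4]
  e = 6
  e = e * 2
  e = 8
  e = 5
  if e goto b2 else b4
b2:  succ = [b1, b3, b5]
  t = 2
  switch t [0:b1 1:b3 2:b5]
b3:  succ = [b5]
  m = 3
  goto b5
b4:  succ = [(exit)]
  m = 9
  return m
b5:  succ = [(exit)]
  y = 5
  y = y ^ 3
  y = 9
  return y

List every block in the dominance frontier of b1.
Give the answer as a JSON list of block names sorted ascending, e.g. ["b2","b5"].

Answer: ["b1", "b3", "b4", "b5"]

Derivation:
idom tree: b1←b0 b2←b1 b3←b0 b4←b0 b5←b0
Join-block Dom:
  b1: preds {b0,b2}: {b0} ∩ {b0,b1,b2} = {b0}; idom=b0
  b3: preds {b0,b2}: {b0} ∩ {b0,b1,b2} = {b0}; idom=b0
  b4: preds {b0,b1}: {b0} ∩ {b0,b1} = {b0}; idom=b0
  b5: preds {b2,b3}: {b0,b1,b2} ∩ {b0,b3} = {b0}; idom=b0

Frontier:
  join b1 pred b0: · stop@b0
  join b1 pred b2: b2→b1 stop@b0
  join b3 pred b0: · stop@b0
  join b3 pred b2: b2→b1 stop@b0
  join b4 pred b0: · stop@b0
  join b4 pred b1: b1 stop@b0
  join b5 pred b2: b2→b1 stop@b0
  join b5 pred b3: b3 stop@b0
  b0 → ∅
  b1 → {b1,b3,b4,b5}
  b2 → {b1,b3,b5}
  b3 → {b5}
  b4 → ∅
  b5 → ∅

DF(b1) = ["b1", "b3", "b4", "b5"]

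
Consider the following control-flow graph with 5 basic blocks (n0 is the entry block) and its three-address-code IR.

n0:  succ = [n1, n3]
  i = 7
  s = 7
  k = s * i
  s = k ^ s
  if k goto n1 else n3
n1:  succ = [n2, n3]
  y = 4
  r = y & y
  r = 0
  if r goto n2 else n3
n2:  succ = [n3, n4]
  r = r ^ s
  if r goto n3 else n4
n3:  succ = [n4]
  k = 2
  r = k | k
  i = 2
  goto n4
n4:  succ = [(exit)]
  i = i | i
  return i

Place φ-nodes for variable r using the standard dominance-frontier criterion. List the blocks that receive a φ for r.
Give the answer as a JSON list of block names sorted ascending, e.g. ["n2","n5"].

idom tree: n1←n0 n2←n1 n3←n0 n4←n0
Dom at joins:
  n3: preds {n0,n1,n2}: {n0} ∩ {n0,n1} ∩ {n0,n1,n2} = {n0}; idom=n0
  n4: preds {n2,n3}: {n0,n1,n2} ∩ {n0,n3} = {n0}; idom=n0

DF walk-up:
  join n3 pred n0: · stop@n0
  join n3 pred n1: n1 stop@n0
  join n3 pred n2: n2→n1 stop@n0
  join n4 pred n2: n2→n1 stop@n0
  join n4 pred n3: n3 stop@n0
  n0 → ∅
  n1 → {n3,n4}
  n2 → {n3,n4}
  n3 → {n4}
  n4 → ∅

φ for r: defs {n1,n2,n3}
  DF⁺ = {n3,n4}

Answer: ["n3", "n4"]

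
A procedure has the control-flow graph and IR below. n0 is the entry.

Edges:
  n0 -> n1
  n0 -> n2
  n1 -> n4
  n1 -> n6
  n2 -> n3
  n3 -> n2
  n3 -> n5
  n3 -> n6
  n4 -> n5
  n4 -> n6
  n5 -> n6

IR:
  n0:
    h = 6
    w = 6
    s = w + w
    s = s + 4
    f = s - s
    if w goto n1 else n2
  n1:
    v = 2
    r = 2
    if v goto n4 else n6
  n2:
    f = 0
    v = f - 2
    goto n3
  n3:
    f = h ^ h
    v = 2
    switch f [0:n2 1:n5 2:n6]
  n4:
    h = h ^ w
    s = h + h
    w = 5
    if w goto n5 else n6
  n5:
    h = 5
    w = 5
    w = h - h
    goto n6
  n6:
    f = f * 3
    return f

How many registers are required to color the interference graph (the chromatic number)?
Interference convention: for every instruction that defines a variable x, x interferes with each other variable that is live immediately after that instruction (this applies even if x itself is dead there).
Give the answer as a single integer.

Answer: 5

Analysis:
Block summaries:
  n0 def {f,h,s,w} use ∅
  n1 def {r,v} use ∅
  n2 def {f,v} use ∅
  n3 def {f,v} use {h}
  n4 def {h,s,w} use {h,w}
  n5 def {h,w} use ∅
  n6 def {f} use {f}

Backward fixpoint:
  n0: in=∅ out={f,h,w}
  n1: in={f,h,w} out={f,h,w}
  n2: in={h} out={h}
  n3: in={h} out={f,h}
  n4: in={f,h,w} out={f}
  n5: in={f} out={f}
  n6: in={f} out=∅

Interfere edges:
  f↔{h,r,s,v,w}
  h↔{f,r,s,v,w}
  r↔{f,h,v,w}
  s↔{f,h,w}
  v↔{f,h,r,w}
  w↔{f,h,r,s,v}

Colouring:
  clique {f,h,r,v,w} ⇒ need ≥ 5
  5-colouring: c0={f}  c1={h}  c2={w}  c3={r,s}  c4={v}
  χ = 5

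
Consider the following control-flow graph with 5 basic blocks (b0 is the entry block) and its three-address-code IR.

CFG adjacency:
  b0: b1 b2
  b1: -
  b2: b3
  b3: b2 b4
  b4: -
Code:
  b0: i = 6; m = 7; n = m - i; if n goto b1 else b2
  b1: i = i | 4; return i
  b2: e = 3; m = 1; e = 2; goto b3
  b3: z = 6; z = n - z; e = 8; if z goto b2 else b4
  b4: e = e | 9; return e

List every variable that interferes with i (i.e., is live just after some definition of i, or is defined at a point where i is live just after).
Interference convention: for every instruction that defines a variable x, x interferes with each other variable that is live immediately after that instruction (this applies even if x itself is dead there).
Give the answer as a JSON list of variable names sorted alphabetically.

Answer: ["m", "n"]

Analysis:
Block summaries:
  b0: def={i,m,n} ue=∅
  b1: def={i} ue={i}
  b2: def={e,m} ue=∅
  b3: def={e,z} ue={n}
  b4: def={e} ue={e}

Live sets:
  b0: in=∅ out={i,n}
  b1: in={i} out=∅
  b2: in={n} out={n}
  b3: in={n} out={e,n}
  b4: in={e} out=∅

Conflict graph:
  e: {n,z}
  i: {m,n}
  m: {i,n}
  n: {e,i,m,z}
  z: {e,n}

N(i) = ["m", "n"]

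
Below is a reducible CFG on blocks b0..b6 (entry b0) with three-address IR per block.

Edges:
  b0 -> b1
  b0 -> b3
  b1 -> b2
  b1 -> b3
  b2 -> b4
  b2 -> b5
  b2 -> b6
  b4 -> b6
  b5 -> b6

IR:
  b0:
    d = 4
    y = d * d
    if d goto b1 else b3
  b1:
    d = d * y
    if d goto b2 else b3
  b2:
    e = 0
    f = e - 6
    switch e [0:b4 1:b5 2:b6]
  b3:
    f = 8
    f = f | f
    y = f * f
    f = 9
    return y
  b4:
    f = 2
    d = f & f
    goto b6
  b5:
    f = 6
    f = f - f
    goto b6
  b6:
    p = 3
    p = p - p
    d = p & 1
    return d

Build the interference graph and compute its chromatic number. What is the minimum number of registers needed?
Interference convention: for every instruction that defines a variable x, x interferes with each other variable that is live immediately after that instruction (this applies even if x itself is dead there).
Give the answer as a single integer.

Answer: 2

Working:
def/use:
  b0: {d,y} / ∅
  b1: {d} / {d,y}
  b2: {e,f} / ∅
  b3: {f,y} / ∅
  b4: {d,f} / ∅
  b5: {f} / ∅
  b6: {d,p} / ∅

Live sets:
  b0: in=∅ out={d,y}
  b1: in={d,y} out=∅
  b2: in=∅ out=∅
  b3: in=∅ out=∅
  b4: in=∅ out=∅
  b5: in=∅ out=∅
  b6: in=∅ out=∅

Conflict graph:
  d — {y}
  e — {f}
  f — {e,y}
  p — ∅
  y — {d,f}

Registers:
  {d,y} pairwise interfere (2-clique) ⇒ χ ≥ 2
  assign d→R0 e→R1 f→R0 p→R0 y→R1 — no edge inside a register ⇒ χ ≤ 2
  χ = 2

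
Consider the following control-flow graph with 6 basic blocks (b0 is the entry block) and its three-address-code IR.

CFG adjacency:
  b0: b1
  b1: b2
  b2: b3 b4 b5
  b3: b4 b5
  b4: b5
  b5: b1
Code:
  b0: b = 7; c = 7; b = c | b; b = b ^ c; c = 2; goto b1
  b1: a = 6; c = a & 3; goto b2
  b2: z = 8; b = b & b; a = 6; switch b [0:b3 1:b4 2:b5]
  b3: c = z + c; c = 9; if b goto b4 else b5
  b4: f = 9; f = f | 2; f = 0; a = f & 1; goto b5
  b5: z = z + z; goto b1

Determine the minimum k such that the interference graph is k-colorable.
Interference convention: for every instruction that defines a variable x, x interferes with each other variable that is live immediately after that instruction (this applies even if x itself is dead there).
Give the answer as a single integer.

Answer: 4

Working:
Per-block:
  b0: def={b,c} ue=∅
  b1: def={a,c} ue=∅
  b2: def={a,b,z} ue={b}
  b3: def={c} ue={b,c,z}
  b4: def={a,f} ue=∅
  b5: def={z} ue={z}

Liveness:
  live b0: ∅→{b}
  live b1: {b}→{b,c}
  live b2: {b,c}→{b,c,z}
  live b3: {b,c,z}→{b,z}
  live b4: {b,z}→{b,z}
  live b5: {b,z}→{b}

Conflict graph:
  a↔{b,c,z}
  b↔{a,c,f,z}
  c↔{a,b,z}
  f↔{b,z}
  z↔{a,b,c,f}

Colouring:
  {a,b,c,z} pairwise interfere (4-clique) ⇒ χ ≥ 4
  assign a→c2 b→c0 c→c3 f→c2 z→c1 — no edge inside a register ⇒ χ ≤ 4
  χ = 4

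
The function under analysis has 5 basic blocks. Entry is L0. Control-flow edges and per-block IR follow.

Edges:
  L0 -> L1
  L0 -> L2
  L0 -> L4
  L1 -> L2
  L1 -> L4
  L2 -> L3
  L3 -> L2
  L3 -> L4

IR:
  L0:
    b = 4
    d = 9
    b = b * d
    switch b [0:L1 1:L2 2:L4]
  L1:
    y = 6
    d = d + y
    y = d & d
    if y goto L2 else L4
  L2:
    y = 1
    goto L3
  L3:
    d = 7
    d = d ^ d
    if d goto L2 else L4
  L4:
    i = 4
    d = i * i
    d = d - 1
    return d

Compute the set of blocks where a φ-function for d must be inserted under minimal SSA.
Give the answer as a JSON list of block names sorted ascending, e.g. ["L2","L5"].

Answer: ["L2", "L4"]

Derivation:
idom tree: L1←L0 L2←L0 L3←L2 L4←L0
Join-block Dom:
  L2: preds {L0,L1,L3}: {L0} ∩ {L0,L1} ∩ {L0,L2,L3} = {L0}; idom=L0
  L4: preds {L0,L1,L3}: {L0} ∩ {L0,L1} ∩ {L0,L2,L3} = {L0}; idom=L0

Frontier:
  join L2 pred L0: · stop@L0
  join L2 pred L1: L1 stop@L0
  join L2 pred L3: L3→L2 stop@L0
  join L4 pred L0: · stop@L0
  join L4 pred L1: L1 stop@L0
  join L4 pred L3: L3→L2 stop@L0
  DF(L0)=∅
  DF(L1)={L2,L4}
  DF(L2)={L2,L4}
  DF(L3)={L2,L4}
  DF(L4)=∅

φ for d: defs {L0,L1,L3,L4}
  DF⁺ = {L2,L4}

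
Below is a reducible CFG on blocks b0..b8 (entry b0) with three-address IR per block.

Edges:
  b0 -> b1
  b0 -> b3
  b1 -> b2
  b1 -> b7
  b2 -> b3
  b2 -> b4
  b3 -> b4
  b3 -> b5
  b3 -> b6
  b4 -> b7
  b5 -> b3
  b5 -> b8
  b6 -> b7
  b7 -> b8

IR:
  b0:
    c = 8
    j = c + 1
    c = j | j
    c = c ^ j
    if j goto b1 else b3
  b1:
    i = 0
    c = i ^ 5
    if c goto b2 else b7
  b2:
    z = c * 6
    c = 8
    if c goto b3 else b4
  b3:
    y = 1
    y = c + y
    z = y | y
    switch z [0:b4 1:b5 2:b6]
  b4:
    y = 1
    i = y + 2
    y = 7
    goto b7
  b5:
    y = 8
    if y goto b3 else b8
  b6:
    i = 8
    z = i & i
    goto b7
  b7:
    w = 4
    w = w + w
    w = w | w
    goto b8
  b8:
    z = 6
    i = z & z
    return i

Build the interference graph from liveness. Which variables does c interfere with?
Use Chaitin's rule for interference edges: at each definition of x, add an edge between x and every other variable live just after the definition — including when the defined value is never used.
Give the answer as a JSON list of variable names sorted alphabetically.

def/use:
  b0: {c,j} / ∅
  b1: {c,i} / ∅
  b2: {c,z} / {c}
  b3: {y,z} / {c}
  b4: {i,y} / ∅
  b5: {y} / ∅
  b6: {i,z} / ∅
  b7: {w} / ∅
  b8: {i,z} / ∅

Liveness:
  live b0: ∅→{c}
  live b1: ∅→{c}
  live b2: {c}→{c}
  live b3: {c}→{c}
  live b4: ∅→∅
  live b5: {c}→{c}
  live b6: ∅→∅
  live b7: ∅→∅
  live b8: ∅→∅

Interfere edges:
  c: {j,y,z}
  i: ∅
  j: {c}
  w: ∅
  y: {c}
  z: {c}

N(c) = ["j", "y", "z"]

Answer: ["j", "y", "z"]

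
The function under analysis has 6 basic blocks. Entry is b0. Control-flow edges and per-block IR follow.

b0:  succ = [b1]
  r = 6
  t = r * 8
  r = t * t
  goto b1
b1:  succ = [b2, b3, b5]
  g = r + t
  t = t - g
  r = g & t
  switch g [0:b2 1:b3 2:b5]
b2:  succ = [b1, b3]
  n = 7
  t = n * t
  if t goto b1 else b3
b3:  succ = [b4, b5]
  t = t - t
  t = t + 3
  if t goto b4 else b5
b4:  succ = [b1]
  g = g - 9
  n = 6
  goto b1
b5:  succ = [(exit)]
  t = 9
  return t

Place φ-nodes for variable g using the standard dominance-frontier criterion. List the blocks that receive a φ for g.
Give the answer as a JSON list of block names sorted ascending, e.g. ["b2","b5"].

Answer: ["b1"]

Derivation:
idom tree: b1←b0 b2←b1 b3←b1 b4←b3 b5←b1
Dom∩ at merges:
  b1: preds {b0,b2,b4}: {b0} ∩ {b0,b1,b2} ∩ {b0,b1,b3,b4} = {b0}; idom=b0
  b3: preds {b1,b2}: {b0,b1} ∩ {b0,b1,b2} = {b0,b1}; idom=b1
  b5: preds {b1,b3}: {b0,b1} ∩ {b0,b1,b3} = {b0,b1}; idom=b1

DF derivation:
  join b1 pred b0: · stop@b0
  join b1 pred b2: b2→b1 stop@b0
  join b1 pred b4: b4→b3→b1 stop@b0
  join b3 pred b1: · stop@b1
  join b3 pred b2: b2 stop@b1
  join b5 pred b1: · stop@b1
  join b5 pred b3: b3 stop@b1
  b0: DF=∅
  b1: DF={b1}
  b2: DF={b1,b3}
  b3: DF={b1,b5}
  b4: DF={b1}
  b5: DF=∅

φ for g: defs {b1,b4}
  DF⁺ = {b1}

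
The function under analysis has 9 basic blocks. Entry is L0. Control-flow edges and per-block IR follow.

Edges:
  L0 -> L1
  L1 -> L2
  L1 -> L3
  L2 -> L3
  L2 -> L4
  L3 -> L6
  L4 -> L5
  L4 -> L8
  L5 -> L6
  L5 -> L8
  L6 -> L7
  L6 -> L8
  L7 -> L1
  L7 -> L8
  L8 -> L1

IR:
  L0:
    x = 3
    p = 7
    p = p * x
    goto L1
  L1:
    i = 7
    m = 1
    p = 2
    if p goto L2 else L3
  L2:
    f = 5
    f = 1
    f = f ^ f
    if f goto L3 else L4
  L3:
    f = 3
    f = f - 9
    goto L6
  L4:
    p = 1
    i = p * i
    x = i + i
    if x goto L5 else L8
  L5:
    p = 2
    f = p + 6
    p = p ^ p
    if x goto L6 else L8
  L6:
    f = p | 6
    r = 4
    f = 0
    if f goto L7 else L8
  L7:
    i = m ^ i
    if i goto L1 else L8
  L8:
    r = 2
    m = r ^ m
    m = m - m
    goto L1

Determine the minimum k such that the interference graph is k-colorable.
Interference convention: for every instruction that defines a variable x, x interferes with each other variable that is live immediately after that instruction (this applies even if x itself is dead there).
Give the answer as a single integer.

def/use:
  L0 def {p,x} use ∅
  L1 def {i,m,p} use ∅
  L2 def {f} use ∅
  L3 def {f} use ∅
  L4 def {i,p,x} use {i}
  L5 def {f,p} use {x}
  L6 def {f,r} use {p}
  L7 def {i} use {i,m}
  L8 def {m,r} use {m}

Live sets:
  L0 li=∅ lo=∅
  L1 li=∅ lo={i,m,p}
  L2 li={i,m,p} lo={i,m,p}
  L3 li={i,m,p} lo={i,m,p}
  L4 li={i,m} lo={i,m,x}
  L5 li={i,m,x} lo={i,m,p}
  L6 li={i,m,p} lo={i,m}
  L7 li={i,m} lo={m}
  L8 li={m} lo=∅

Interfere edges:
  f — {i,m,p,x}
  i — {f,m,p,r,x}
  m — {f,i,p,r,x}
  p — {f,i,m,x}
  r — {i,m}
  x — {f,i,m,p}

Chromatic number:
  lower bound: {f,i,m,p,x} mutually conflict ⇒ χ ≥ 5
  assign f→R2 i→R0 m→R1 p→R3 r→R2 x→R4 — no edge inside a register ⇒ χ ≤ 5
  χ = 5

Answer: 5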